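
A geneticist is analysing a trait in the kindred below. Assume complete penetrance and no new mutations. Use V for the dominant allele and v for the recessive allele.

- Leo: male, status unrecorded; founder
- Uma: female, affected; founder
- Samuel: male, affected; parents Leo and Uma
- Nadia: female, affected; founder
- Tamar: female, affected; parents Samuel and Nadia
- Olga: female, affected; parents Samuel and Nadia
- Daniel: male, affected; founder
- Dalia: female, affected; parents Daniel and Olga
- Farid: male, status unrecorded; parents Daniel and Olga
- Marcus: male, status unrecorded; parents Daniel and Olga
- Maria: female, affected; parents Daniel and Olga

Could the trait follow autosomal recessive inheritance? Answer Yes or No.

Yes

A consistent assignment under autosomal recessive exists: Leo Vv, Uma vv, Samuel vv, Nadia vv, Tamar vv, Olga vv, Daniel vv, Dalia vv, Farid vv, Marcus vv, Maria vv.
In this assignment every recorded phenotype matches its genotype and every non-founder's genotype is obtainable from its parents' genotypes, so the pedigree is consistent.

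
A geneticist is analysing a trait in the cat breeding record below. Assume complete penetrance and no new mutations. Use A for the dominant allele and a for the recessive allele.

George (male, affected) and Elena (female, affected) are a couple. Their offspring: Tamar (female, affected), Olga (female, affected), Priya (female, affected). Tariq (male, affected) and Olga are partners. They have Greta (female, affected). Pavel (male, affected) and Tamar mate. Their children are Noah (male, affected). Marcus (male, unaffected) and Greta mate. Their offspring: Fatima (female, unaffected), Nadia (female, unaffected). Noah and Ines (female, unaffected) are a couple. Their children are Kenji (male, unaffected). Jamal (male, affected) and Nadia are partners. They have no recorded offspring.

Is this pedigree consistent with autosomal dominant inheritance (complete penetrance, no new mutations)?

A consistent assignment under autosomal dominant exists: George AA, Elena AA, Tamar AA, Olga AA, Priya AA, Tariq Aa, Pavel Aa, Greta Aa, Marcus aa, Noah Aa, Ines aa, Fatima aa, Nadia aa, Jamal AA, Kenji aa.
In this assignment every recorded phenotype matches its genotype and every non-founder's genotype is obtainable from its parents' genotypes, so the pedigree is consistent.

Yes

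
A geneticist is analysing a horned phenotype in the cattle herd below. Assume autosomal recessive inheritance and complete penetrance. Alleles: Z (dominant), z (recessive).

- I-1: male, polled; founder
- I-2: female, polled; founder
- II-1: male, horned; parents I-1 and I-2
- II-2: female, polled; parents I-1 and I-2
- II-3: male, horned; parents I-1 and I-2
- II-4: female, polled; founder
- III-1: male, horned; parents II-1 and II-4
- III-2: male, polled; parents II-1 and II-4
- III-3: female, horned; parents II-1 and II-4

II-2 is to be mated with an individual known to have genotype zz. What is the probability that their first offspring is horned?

I-1 is polled so carries Z and passed z to II-1 (zz), so I-1 is Zz.
I-2 is polled so carries Z and passed z to II-1 (zz), so I-2 is Zz.
II-2 is a polled offspring of I-1 (Zz) × I-2 (Zz), whose cross gives 1/4 ZZ : 1/2 Zz : 1/4 zz; conditioning on being polled, II-2 is ZZ with probability 1/3, Zz with probability 2/3.
Summing over parental genotype combinations, P(offspring is horned) = 2/3·1/2 = 1/3.

1/3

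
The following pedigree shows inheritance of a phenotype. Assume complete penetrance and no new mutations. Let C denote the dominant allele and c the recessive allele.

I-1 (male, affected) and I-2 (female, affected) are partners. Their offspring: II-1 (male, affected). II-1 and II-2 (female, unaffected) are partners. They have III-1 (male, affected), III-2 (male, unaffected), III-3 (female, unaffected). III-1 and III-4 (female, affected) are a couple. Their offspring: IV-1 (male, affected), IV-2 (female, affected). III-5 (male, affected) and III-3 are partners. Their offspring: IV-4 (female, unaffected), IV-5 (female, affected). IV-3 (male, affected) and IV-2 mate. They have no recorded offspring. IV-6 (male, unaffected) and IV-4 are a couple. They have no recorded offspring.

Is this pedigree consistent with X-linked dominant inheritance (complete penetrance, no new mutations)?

No

Under X-linked dominant, III-1 (affected, male) cannot arise from II-1 (affected) × II-2 (unaffected).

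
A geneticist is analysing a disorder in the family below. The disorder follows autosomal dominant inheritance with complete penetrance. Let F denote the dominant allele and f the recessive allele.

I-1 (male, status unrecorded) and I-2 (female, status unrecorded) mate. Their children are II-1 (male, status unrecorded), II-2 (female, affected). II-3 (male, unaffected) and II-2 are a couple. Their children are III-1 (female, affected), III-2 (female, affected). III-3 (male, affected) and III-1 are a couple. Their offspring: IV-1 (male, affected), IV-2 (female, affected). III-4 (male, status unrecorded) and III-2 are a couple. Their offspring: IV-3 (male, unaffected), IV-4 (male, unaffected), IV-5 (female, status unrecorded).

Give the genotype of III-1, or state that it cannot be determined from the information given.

From phenotype alone, III-1 is FF or Ff.
III-1 is affected so carries F and received f from II-3 (ff), so III-1 is Ff.

Ff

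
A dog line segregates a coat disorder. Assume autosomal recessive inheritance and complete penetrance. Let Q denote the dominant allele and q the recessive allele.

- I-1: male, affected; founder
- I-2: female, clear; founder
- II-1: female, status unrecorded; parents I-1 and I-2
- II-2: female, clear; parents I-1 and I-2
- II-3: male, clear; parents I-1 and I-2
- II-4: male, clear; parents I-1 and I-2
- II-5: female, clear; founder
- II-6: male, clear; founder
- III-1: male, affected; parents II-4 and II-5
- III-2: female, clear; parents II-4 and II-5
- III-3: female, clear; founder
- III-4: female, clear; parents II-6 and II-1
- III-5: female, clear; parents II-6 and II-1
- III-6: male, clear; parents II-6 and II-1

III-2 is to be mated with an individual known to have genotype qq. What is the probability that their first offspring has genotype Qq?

II-4 is clear so carries Q and received q from I-1 (qq), so II-4 is Qq.
II-5 is clear so carries Q and passed q to III-1 (qq), so II-5 is Qq.
III-2 is a clear offspring of II-4 (Qq) × II-5 (Qq), whose cross gives 1/4 QQ : 1/2 Qq : 1/4 qq; conditioning on being clear, III-2 is QQ with probability 1/3, Qq with probability 2/3.
Summing over parental genotype combinations, P(offspring has genotype Qq) = 1/3·1 + 2/3·1/2 = 2/3.

2/3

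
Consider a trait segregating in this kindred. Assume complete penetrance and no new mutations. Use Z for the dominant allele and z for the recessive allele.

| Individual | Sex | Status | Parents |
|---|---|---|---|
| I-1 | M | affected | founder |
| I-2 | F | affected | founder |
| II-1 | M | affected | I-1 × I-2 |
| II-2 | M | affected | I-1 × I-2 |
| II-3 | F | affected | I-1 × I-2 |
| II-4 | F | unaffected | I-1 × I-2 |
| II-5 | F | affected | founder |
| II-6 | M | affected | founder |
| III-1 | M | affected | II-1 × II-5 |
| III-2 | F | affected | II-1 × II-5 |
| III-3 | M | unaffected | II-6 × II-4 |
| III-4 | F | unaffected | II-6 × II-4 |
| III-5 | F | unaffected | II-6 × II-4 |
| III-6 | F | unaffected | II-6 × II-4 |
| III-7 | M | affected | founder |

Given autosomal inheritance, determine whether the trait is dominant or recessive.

dominant

I-1 and I-2 are both affected yet have an unaffected child II-4. Under a recessive model two affected parents are homozygous and every child would be affected, so the trait cannot be recessive.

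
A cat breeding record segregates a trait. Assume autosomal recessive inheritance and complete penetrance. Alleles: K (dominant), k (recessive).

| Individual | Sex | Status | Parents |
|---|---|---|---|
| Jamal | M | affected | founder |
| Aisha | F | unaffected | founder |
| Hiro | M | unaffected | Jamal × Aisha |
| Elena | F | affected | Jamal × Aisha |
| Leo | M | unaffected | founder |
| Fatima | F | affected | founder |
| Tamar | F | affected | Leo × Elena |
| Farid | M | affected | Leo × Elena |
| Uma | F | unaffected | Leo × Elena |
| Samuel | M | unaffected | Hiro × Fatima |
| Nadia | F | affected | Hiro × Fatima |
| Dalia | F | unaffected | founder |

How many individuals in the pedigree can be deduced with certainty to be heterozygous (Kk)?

Obligate heterozygotes: Aisha is unaffected so carries K and passed k to Elena (kk), so Aisha is Kk; Hiro is unaffected so carries K and received k from Jamal (kk), so Hiro is Kk; Leo is unaffected so carries K and passed k to Tamar (kk), so Leo is Kk; Uma is unaffected so carries K and received k from Elena (kk), so Uma is Kk; Samuel is unaffected so carries K and received k from Fatima (kk), so Samuel is Kk.
Every other individual is either homozygous by phenotype or has at least one consistent homozygous assignment, so the count is 5.

5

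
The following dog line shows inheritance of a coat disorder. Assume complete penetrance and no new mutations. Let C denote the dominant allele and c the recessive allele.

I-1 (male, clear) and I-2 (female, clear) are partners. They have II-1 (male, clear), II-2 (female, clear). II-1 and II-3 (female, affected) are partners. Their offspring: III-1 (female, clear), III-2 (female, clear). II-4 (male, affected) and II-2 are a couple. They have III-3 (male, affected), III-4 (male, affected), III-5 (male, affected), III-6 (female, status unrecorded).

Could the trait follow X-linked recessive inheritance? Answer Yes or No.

Yes

A consistent assignment under X-linked recessive exists: I-1 X^C Y, I-2 X^C X^c, II-1 X^C Y, II-2 X^C X^c, II-3 X^c X^c, II-4 X^c Y, III-1 X^C X^c, III-2 X^C X^c, III-3 X^c Y, III-4 X^c Y, III-5 X^c Y, III-6 X^C X^c.
In this assignment every recorded phenotype matches its genotype and every non-founder's genotype is obtainable from its parents' genotypes, so the pedigree is consistent.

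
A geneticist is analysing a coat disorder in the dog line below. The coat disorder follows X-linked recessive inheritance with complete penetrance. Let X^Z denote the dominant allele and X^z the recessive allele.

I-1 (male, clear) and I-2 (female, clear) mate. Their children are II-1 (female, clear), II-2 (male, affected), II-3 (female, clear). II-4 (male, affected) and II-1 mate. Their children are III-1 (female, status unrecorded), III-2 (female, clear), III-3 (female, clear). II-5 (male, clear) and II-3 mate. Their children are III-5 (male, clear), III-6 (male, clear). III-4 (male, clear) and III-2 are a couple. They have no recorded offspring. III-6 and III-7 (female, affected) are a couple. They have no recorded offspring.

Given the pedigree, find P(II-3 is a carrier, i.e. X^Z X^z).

1/5

I-1 is clear, so I-1 is X^Z Y.
I-2 is clear so carries Z and passed z to II-2 (X^z Y), so I-2 is X^Z X^z.
Their cross gives offspring ratios 1/2 X^Z X^Z : 1/2 X^Z X^z. Conditioning on II-3 being clear, P(X^Z X^z) = 1/2 / 1 = 1/2 before taking II-3's own offspring into account.
II-5 is clear, so II-5 is X^Z Y.
Now use II-3's offspring. Probability of each recorded status — clear son III-5: 1/2 if II-3 is X^Z X^z, 1 if X^Z X^Z; clear son III-6: 1/2 if II-3 is X^Z X^z, 1 if X^Z X^Z.
Bayes: P(X^Z X^z) = 1/2·1/4 / (1/2·1/4 + 1/2·1) = 1/5.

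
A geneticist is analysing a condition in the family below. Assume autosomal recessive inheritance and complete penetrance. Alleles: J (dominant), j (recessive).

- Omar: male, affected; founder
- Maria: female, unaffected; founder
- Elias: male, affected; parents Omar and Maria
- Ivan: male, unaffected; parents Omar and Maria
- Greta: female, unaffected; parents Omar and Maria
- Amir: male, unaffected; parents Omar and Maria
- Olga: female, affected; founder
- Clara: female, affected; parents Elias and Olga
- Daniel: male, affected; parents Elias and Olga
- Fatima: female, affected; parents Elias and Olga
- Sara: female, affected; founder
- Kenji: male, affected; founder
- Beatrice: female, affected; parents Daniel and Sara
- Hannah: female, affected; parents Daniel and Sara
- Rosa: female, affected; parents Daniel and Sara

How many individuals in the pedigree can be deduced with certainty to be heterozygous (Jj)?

Obligate heterozygotes: Maria is unaffected so carries J and passed j to Elias (jj), so Maria is Jj; Ivan is unaffected so carries J and received j from Omar (jj), so Ivan is Jj; Greta is unaffected so carries J and received j from Omar (jj), so Greta is Jj; Amir is unaffected so carries J and received j from Omar (jj), so Amir is Jj.
Every other individual is either homozygous by phenotype or has at least one consistent homozygous assignment, so the count is 4.

4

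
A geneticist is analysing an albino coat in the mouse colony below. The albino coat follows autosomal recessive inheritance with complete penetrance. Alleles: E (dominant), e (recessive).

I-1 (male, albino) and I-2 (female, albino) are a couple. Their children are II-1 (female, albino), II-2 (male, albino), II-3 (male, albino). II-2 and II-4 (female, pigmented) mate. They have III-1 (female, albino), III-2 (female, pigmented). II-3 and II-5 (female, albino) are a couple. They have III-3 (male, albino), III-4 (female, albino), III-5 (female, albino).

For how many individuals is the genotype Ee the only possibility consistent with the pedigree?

Obligate heterozygotes: II-4 is pigmented so carries E and passed e to III-1 (ee), so II-4 is Ee; III-2 is pigmented so carries E and received e from II-2 (ee), so III-2 is Ee.
Every other individual is either homozygous by phenotype or has at least one consistent homozygous assignment, so the count is 2.

2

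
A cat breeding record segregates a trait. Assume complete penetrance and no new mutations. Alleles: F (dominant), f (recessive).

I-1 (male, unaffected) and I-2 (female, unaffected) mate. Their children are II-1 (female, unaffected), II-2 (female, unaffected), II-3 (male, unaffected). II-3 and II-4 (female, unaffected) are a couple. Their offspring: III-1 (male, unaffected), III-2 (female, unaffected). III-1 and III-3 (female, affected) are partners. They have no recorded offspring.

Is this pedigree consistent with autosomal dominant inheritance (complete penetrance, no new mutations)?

Yes

A consistent assignment under autosomal dominant exists: I-1 ff, I-2 ff, II-1 ff, II-2 ff, II-3 ff, II-4 ff, III-1 ff, III-2 ff, III-3 FF.
In this assignment every recorded phenotype matches its genotype and every non-founder's genotype is obtainable from its parents' genotypes, so the pedigree is consistent.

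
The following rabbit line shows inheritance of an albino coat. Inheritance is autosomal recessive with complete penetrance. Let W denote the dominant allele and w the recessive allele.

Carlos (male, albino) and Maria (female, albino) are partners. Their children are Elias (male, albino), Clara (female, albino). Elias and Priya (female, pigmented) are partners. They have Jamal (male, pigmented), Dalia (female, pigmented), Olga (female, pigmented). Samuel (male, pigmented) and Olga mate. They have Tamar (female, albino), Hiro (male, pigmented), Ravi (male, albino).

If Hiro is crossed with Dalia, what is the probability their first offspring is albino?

Samuel is pigmented so carries W and passed w to Tamar (ww), so Samuel is Ww.
Olga is pigmented so carries W and received w from Elias (ww), so Olga is Ww.
Hiro is a pigmented offspring of Samuel (Ww) × Olga (Ww), whose cross gives 1/4 WW : 1/2 Ww : 1/4 ww; conditioning on being pigmented, Hiro is WW with probability 1/3, Ww with probability 2/3.
Dalia is pigmented so carries W and received w from Elias (ww), so Dalia is Ww.
Summing over parental genotype combinations, P(offspring is albino) = 2/3·1/4 = 1/6.

1/6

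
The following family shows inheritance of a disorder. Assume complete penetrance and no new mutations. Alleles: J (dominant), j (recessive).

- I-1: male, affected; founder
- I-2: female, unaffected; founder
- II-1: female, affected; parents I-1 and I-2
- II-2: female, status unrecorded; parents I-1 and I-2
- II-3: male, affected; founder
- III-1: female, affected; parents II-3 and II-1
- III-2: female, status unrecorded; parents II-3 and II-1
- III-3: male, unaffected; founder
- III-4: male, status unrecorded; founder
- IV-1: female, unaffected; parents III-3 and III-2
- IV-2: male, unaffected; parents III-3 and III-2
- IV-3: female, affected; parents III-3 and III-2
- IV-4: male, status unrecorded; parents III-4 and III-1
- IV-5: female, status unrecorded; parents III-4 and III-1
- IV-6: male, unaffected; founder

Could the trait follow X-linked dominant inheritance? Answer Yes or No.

A consistent assignment under X-linked dominant exists: I-1 X^J Y, I-2 X^j X^j, II-1 X^J X^j, II-2 X^J X^j, II-3 X^J Y, III-1 X^J X^J, III-2 X^J X^j, III-3 X^j Y, III-4 X^J Y, IV-1 X^j X^j, IV-2 X^j Y, IV-3 X^J X^j, IV-4 X^J Y, IV-5 X^J X^J, IV-6 X^j Y.
In this assignment every recorded phenotype matches its genotype and every non-founder's genotype is obtainable from its parents' genotypes, so the pedigree is consistent.

Yes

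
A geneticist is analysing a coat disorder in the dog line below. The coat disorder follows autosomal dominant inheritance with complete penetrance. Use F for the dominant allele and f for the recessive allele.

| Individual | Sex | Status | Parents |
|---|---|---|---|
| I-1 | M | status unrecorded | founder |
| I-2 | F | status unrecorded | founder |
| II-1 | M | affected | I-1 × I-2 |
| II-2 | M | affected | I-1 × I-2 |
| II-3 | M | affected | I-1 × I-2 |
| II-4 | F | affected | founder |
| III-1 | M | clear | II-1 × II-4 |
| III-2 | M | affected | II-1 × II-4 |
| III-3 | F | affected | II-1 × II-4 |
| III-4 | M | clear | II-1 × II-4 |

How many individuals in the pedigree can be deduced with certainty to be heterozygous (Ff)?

2

Obligate heterozygotes: II-1 is affected so carries F and passed f to III-1 (ff), so II-1 is Ff; II-4 is affected so carries F and passed f to III-1 (ff), so II-4 is Ff.
Every other individual is either homozygous by phenotype or has at least one consistent homozygous assignment, so the count is 2.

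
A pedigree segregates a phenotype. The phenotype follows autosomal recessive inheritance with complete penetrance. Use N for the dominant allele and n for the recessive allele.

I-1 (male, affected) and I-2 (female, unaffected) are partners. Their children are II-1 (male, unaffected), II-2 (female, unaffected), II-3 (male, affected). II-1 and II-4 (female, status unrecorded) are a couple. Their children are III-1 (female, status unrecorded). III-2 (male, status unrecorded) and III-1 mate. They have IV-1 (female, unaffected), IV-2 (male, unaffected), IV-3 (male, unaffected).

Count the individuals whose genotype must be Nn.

3

Obligate heterozygotes: I-2 is unaffected so carries N and passed n to II-3 (nn), so I-2 is Nn; II-1 is unaffected so carries N and received n from I-1 (nn), so II-1 is Nn; II-2 is unaffected so carries N and received n from I-1 (nn), so II-2 is Nn.
Every other individual is either homozygous by phenotype or has at least one consistent homozygous assignment, so the count is 3.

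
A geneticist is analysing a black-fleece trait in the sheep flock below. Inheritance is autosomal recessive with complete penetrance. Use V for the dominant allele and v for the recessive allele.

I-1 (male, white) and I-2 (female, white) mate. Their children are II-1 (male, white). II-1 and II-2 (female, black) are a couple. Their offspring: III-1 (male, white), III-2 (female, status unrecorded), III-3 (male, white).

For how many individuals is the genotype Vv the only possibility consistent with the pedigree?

2

Obligate heterozygotes: III-1 is white so carries V and received v from II-2 (vv), so III-1 is Vv; III-3 is white so carries V and received v from II-2 (vv), so III-3 is Vv.
Every other individual is either homozygous by phenotype or has at least one consistent homozygous assignment, so the count is 2.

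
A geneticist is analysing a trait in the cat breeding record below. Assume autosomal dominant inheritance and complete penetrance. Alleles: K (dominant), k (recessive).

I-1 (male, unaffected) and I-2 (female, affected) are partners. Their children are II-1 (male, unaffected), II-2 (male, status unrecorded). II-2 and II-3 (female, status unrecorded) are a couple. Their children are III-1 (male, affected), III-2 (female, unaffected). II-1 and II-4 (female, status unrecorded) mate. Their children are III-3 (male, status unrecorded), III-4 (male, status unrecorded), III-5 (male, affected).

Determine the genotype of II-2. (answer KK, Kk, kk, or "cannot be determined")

cannot be determined

II-2's phenotype is unrecorded, and no parent or child forces a single allele at both positions; consistent genotype assignments exist with II-2 as Kk or kk.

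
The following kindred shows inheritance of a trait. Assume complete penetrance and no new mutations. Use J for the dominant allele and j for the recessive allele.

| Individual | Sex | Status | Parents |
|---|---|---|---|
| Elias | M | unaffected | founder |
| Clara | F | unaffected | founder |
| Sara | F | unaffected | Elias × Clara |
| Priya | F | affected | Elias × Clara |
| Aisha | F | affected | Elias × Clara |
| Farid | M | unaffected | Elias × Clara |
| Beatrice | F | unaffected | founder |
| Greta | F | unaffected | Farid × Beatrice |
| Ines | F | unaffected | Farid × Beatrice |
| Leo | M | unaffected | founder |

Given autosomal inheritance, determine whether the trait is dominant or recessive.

Elias and Clara are both unaffected yet have an affected child Priya. Under dominance, an affected child requires at least one affected parent, so the trait cannot be dominant.

recessive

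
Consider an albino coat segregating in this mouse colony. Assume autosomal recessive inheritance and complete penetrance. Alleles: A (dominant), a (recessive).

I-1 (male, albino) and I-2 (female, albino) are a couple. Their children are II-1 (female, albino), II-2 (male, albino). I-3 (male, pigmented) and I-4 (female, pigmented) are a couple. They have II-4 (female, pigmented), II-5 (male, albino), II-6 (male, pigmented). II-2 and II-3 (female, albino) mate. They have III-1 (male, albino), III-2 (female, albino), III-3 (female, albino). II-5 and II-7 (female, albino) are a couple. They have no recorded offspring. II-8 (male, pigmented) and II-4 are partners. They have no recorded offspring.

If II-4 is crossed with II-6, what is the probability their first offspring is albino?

1/9

I-3 is pigmented so carries A and passed a to II-5 (aa), so I-3 is Aa.
I-4 is pigmented so carries A and passed a to II-5 (aa), so I-4 is Aa.
II-4 is a pigmented offspring of I-3 (Aa) × I-4 (Aa), whose cross gives 1/4 AA : 1/2 Aa : 1/4 aa; conditioning on being pigmented, II-4 is AA with probability 1/3, Aa with probability 2/3.
II-6 is a pigmented offspring of I-3 (Aa) × I-4 (Aa), whose cross gives 1/4 AA : 1/2 Aa : 1/4 aa; conditioning on being pigmented, II-6 is AA with probability 1/3, Aa with probability 2/3.
Summing over parental genotype combinations, P(offspring is albino) = 4/9·1/4 = 1/9.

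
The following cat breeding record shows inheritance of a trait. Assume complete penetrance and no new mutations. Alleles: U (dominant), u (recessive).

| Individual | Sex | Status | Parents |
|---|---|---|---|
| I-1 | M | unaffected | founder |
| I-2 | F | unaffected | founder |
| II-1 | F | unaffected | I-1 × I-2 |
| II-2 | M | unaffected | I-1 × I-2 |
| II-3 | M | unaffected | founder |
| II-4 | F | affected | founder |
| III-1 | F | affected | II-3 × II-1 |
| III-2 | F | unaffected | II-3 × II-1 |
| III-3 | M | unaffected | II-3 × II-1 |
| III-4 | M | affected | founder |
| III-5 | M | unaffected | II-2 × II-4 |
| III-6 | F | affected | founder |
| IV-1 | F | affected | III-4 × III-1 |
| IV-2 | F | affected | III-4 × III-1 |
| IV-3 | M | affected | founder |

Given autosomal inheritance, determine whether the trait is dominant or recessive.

II-3 and II-1 are both unaffected yet have an affected child III-1. Under dominance, an affected child requires at least one affected parent, so the trait cannot be dominant.

recessive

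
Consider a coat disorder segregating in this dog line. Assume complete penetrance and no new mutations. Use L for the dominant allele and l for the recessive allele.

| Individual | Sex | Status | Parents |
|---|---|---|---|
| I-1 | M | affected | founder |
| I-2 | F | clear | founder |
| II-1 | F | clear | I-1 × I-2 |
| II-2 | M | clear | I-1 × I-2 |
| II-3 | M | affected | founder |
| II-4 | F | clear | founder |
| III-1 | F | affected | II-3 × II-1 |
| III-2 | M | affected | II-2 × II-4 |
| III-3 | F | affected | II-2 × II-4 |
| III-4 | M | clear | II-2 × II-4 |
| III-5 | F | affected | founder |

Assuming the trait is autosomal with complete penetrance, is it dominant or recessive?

II-2 and II-4 are both clear yet have an affected child III-2. Under dominance, an affected child requires at least one affected parent, so the trait cannot be dominant.

recessive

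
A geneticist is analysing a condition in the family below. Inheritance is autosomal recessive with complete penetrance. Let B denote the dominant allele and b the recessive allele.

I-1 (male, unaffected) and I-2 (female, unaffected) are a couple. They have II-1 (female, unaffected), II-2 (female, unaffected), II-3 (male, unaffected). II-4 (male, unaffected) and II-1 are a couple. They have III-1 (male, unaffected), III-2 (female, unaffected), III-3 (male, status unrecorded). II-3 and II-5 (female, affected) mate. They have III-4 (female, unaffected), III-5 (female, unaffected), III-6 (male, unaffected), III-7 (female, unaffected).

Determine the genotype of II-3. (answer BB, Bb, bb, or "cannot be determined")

cannot be determined

II-3's phenotype allows BB or Bb, and no parent or child forces a single allele at both positions; consistent genotype assignments exist with II-3 as BB or Bb.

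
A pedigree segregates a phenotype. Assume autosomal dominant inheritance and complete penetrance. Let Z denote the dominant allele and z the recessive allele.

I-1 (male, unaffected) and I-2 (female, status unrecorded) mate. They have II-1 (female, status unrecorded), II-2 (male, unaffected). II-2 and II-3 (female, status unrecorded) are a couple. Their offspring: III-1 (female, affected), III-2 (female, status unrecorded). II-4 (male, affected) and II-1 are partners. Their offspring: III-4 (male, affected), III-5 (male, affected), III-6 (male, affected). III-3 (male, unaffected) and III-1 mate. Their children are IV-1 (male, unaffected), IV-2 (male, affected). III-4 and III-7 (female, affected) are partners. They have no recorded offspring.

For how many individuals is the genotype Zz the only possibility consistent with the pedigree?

Obligate heterozygotes: III-1 is affected so carries Z and received z from II-2 (zz), so III-1 is Zz; IV-2 is affected so carries Z and received z from III-3 (zz), so IV-2 is Zz.
Every other individual is either homozygous by phenotype or has at least one consistent homozygous assignment, so the count is 2.

2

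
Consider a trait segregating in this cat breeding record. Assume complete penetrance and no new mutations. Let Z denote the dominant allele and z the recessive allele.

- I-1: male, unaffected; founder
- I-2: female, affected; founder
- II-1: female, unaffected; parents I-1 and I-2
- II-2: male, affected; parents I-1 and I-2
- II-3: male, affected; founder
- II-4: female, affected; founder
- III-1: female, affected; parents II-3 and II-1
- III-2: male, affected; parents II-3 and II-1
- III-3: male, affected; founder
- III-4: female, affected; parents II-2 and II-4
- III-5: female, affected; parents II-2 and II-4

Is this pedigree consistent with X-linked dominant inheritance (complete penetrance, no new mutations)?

Under X-linked dominant, III-2 (affected, male) cannot arise from II-3 (affected) × II-1 (unaffected).

No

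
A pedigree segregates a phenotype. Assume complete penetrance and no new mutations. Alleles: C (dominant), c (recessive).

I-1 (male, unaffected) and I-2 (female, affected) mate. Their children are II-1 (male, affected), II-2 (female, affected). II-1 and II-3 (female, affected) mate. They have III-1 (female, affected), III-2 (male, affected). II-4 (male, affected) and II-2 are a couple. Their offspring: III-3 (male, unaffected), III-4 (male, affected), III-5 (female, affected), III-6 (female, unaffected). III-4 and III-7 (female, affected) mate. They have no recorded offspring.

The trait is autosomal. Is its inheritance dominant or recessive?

II-4 and II-2 are both affected yet have an unaffected child III-3. Under a recessive model two affected parents are homozygous and every child would be affected, so the trait cannot be recessive.

dominant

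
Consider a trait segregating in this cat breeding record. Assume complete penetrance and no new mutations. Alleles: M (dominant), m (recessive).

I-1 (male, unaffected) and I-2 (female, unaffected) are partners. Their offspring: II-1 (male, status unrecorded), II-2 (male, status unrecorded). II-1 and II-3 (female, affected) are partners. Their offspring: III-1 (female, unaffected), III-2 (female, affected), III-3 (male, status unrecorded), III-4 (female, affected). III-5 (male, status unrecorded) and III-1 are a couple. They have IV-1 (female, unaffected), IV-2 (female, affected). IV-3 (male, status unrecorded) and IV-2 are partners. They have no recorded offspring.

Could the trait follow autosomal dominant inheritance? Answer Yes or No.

Yes

A consistent assignment under autosomal dominant exists: I-1 mm, I-2 mm, II-1 mm, II-2 mm, II-3 Mm, III-1 mm, III-2 Mm, III-3 Mm, III-4 Mm, III-5 Mm, IV-1 mm, IV-2 Mm, IV-3 MM.
In this assignment every recorded phenotype matches its genotype and every non-founder's genotype is obtainable from its parents' genotypes, so the pedigree is consistent.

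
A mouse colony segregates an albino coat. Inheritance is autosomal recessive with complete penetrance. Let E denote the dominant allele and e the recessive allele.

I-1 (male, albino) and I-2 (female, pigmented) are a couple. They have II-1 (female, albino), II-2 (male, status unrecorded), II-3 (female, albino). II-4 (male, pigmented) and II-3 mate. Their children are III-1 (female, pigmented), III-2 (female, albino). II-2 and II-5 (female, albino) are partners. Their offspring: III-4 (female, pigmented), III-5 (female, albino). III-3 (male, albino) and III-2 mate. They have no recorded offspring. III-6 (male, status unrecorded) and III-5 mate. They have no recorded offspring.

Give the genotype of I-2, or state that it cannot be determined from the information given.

From phenotype alone, I-2 is EE or Ee.
I-2 is pigmented so carries E and passed e to II-1 (ee), so I-2 is Ee.

Ee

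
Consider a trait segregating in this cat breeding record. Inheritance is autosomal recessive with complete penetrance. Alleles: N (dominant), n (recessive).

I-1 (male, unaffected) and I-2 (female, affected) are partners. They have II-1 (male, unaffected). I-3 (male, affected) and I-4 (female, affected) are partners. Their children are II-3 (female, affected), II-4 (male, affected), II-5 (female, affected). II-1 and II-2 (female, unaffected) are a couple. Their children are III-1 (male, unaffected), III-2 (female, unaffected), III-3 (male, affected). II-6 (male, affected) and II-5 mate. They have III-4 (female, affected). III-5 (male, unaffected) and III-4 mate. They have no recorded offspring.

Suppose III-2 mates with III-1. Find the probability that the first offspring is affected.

1/9

II-1 is unaffected so carries N and received n from I-2 (nn), so II-1 is Nn.
II-2 is unaffected so carries N and passed n to III-3 (nn), so II-2 is Nn.
III-2 is an unaffected offspring of II-1 (Nn) × II-2 (Nn), whose cross gives 1/4 NN : 1/2 Nn : 1/4 nn; conditioning on being unaffected, III-2 is NN with probability 1/3, Nn with probability 2/3.
III-1 is an unaffected offspring of II-1 (Nn) × II-2 (Nn), whose cross gives 1/4 NN : 1/2 Nn : 1/4 nn; conditioning on being unaffected, III-1 is NN with probability 1/3, Nn with probability 2/3.
Summing over parental genotype combinations, P(offspring is affected) = 4/9·1/4 = 1/9.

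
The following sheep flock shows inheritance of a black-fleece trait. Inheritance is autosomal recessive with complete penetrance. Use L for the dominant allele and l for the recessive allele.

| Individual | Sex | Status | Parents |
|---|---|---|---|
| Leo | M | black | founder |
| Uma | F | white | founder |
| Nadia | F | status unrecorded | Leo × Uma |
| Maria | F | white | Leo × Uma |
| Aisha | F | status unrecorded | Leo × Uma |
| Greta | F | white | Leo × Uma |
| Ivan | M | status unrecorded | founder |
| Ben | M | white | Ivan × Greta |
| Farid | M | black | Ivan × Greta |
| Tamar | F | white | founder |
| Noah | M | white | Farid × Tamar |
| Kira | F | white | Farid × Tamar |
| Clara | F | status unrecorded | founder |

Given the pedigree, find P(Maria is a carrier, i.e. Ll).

1

Maria is white so carries L and received l from Leo (ll), so Maria is Ll, giving P(Ll) = 1.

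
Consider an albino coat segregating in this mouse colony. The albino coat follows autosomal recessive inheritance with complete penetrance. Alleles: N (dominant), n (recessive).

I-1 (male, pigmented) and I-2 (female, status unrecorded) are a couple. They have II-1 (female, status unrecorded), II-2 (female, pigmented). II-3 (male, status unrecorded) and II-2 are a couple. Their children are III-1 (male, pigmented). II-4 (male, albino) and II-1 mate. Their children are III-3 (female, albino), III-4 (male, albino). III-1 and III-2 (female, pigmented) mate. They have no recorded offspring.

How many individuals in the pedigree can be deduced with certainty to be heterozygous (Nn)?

0

No individual's genotype is forced to Nn by the pedigree, so the count is 0.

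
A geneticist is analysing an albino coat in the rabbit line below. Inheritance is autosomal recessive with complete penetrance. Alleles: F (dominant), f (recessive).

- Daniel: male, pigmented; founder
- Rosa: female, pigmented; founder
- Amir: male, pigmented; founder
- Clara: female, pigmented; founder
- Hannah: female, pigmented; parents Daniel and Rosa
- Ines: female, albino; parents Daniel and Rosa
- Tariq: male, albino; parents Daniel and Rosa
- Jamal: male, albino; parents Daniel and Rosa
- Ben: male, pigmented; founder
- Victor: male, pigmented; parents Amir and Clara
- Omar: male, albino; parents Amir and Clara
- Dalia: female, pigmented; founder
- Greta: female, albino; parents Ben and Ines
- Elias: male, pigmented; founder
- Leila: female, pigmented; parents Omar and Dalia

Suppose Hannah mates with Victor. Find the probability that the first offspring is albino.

1/9

Daniel is pigmented so carries F and passed f to Ines (ff), so Daniel is Ff.
Rosa is pigmented so carries F and passed f to Ines (ff), so Rosa is Ff.
Hannah is a pigmented offspring of Daniel (Ff) × Rosa (Ff), whose cross gives 1/4 FF : 1/2 Ff : 1/4 ff; conditioning on being pigmented, Hannah is FF with probability 1/3, Ff with probability 2/3.
Amir is pigmented so carries F and passed f to Omar (ff), so Amir is Ff.
Clara is pigmented so carries F and passed f to Omar (ff), so Clara is Ff.
Victor is a pigmented offspring of Amir (Ff) × Clara (Ff), whose cross gives 1/4 FF : 1/2 Ff : 1/4 ff; conditioning on being pigmented, Victor is FF with probability 1/3, Ff with probability 2/3.
Summing over parental genotype combinations, P(offspring is albino) = 4/9·1/4 = 1/9.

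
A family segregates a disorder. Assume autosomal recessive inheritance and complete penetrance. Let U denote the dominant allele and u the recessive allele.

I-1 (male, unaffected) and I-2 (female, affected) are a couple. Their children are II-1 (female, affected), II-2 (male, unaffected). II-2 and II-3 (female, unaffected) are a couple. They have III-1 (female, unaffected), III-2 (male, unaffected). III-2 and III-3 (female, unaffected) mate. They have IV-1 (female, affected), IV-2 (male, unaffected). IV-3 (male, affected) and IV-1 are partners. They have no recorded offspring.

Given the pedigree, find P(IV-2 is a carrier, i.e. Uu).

III-2 is unaffected so carries U and passed u to IV-1 (uu), so III-2 is Uu.
III-3 is unaffected so carries U and passed u to IV-1 (uu), so III-3 is Uu.
Their cross gives offspring ratios 1/4 UU : 1/2 Uu : 1/4 uu. Conditioning on IV-2 being unaffected, P(Uu) = 1/2 / 3/4 = 2/3.

2/3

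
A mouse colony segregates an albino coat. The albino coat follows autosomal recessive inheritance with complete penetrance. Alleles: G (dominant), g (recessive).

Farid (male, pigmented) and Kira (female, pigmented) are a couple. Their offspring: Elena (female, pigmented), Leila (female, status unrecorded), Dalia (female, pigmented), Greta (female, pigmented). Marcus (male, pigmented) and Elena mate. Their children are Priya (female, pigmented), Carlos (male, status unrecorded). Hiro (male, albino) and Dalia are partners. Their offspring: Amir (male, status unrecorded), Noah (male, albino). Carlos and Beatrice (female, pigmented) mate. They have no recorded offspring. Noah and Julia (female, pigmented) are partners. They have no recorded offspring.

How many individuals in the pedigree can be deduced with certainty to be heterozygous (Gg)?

Obligate heterozygotes: Dalia is pigmented so carries G and passed g to Noah (gg), so Dalia is Gg.
Every other individual is either homozygous by phenotype or has at least one consistent homozygous assignment, so the count is 1.

1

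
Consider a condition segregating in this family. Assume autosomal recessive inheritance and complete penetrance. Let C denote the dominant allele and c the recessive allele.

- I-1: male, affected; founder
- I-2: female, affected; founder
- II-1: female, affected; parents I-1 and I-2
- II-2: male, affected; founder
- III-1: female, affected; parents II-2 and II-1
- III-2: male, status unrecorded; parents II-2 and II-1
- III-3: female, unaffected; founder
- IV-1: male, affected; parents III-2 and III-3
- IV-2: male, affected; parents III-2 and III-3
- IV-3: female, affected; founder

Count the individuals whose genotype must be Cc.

Obligate heterozygotes: III-3 is unaffected so carries C and passed c to IV-1 (cc), so III-3 is Cc.
Every other individual is either homozygous by phenotype or has at least one consistent homozygous assignment, so the count is 1.

1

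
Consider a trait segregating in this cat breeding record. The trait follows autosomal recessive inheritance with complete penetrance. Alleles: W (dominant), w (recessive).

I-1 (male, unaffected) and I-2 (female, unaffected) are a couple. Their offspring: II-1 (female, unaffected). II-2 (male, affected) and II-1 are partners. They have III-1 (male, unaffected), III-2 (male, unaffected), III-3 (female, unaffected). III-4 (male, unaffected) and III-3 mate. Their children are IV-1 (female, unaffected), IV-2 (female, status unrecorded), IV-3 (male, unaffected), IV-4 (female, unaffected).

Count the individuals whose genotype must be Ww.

3

Obligate heterozygotes: III-1 is unaffected so carries W and received w from II-2 (ww), so III-1 is Ww; III-2 is unaffected so carries W and received w from II-2 (ww), so III-2 is Ww; III-3 is unaffected so carries W and received w from II-2 (ww), so III-3 is Ww.
Every other individual is either homozygous by phenotype or has at least one consistent homozygous assignment, so the count is 3.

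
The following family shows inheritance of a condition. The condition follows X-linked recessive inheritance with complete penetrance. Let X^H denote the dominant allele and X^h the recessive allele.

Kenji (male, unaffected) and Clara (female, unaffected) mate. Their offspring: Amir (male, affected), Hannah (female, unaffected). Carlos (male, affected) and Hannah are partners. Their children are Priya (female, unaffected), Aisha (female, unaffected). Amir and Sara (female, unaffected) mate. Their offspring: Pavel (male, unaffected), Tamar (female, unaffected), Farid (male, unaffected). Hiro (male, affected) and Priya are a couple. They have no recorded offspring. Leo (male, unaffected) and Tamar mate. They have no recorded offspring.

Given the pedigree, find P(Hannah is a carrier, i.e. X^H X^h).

Kenji is unaffected, so Kenji is X^H Y.
Clara is unaffected so carries H and passed h to Amir (X^h Y), so Clara is X^H X^h.
Their cross gives offspring ratios 1/2 X^H X^H : 1/2 X^H X^h. Conditioning on Hannah being unaffected, P(X^H X^h) = 1/2 / 1 = 1/2 before taking Hannah's own offspring into account.
Carlos is affected, so Carlos is X^h Y.
Now use Hannah's offspring. Probability of each recorded status — unaffected daughter Priya: 1/2 if Hannah is X^H X^h, 1 if X^H X^H; unaffected daughter Aisha: 1/2 if Hannah is X^H X^h, 1 if X^H X^H.
Bayes: P(X^H X^h) = 1/2·1/4 / (1/2·1/4 + 1/2·1) = 1/5.

1/5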